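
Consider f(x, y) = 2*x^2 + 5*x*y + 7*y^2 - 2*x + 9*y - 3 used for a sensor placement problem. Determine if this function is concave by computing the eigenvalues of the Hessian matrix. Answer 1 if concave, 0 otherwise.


The Hessian of f(x,y) = 2*x^2 + 5*x*y + 7*y^2 - 2*x + 9*y - 3 is:
H = [[4, 5], [5, 14]]
Trace = 4 + 14 = 18
Determinant = 4*14 - (5)^2 = 31
Discriminant = (18)^2 - 4*31 = 200.0
Eigenvalues: lambda_1 = 1.9289, lambda_2 = 16.0711
The function is not concave.

0


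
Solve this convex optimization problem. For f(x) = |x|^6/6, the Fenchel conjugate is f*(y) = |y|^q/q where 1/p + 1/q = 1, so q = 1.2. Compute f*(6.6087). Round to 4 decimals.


The conjugate exponent q satisfies 1/p + 1/q = 1.
p = 6, so q = 6/(6 - 1) = 1.2
|y|^q = 6.6087^1.2 = 9.6414
f*(6.6087) = 9.6414 / 1.2 = 8.0345


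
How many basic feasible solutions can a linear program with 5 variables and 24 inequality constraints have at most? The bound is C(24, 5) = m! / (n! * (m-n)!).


Each vertex corresponds to some choice of n active constraints out of m, so the number of vertices is at most C(m, n) = m! / (n!(m-n)!).
m = 24, n = 5
Numerator: 24 * 23 * 22 * 21 * 20
Denominator: 5! = 120
C(24, 5) = 42504


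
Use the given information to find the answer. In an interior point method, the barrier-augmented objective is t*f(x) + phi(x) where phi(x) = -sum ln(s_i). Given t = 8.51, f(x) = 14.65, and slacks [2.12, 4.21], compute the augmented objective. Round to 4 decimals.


Step 1: Compute log-barrier.
ln values: [0.7514, 1.4375]
phi = -(0.7514 + 1.4375) = -2.1889
Step 2: Compute augmented objective.
t*f(x) = 8.51*14.65 = 124.6715
Total = 124.6715 - 2.1889 = 122.4826


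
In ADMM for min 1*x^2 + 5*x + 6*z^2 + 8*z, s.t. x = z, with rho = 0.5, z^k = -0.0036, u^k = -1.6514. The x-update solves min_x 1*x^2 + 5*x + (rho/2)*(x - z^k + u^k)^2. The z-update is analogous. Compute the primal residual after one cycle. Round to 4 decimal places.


ADMM iteration with rho = 0.5, z^k = -0.0036, u^k = -1.6514
Step 1: x-update.
Minimize 1*x^2 + 5*x + (0.5/2)*(x + 0.0036 - 1.6514)^2
FOC: (2*1 + 0.5)*x = -5 + 0.5*(-0.0036 + 1.6514)
x^{k+1} = -1.6704
Step 2: z-update.
Minimize 6*z^2 + 8*z + (0.5/2)*(-1.6704 - z - 1.6514)^2
FOC: (2*6 + 0.5)*z = -8 + 0.5*(-1.6704 - 1.6514)
z^{k+1} = -0.7729
Step 3: u-update.
u^{k+1} = -1.6514 - 1.6704 + 0.7729 = -2.549
Step 4: Primal residual = |-1.6704 + 0.7729| = 0.8976


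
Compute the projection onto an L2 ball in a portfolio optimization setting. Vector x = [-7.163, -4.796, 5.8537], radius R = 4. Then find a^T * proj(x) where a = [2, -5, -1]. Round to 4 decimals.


Step 1: Compute ||x|| (intermediates to 6 decimals).
||x|| = sqrt((-7.163)^2 + (-4.796)^2 + 5.8537^2) = 10.41998
Step 2: Project.
Since ||x|| > R, scale = R/||x|| = 4/10.41998 = 0.383878, proj(x) = scale * x
proj(x) = [-2.749718, -1.841079, 2.247107]
Step 3: Dot product.
a^T * proj(x) = 2*(-2.749718) - 5*(-1.841079) - 1*2.247107 = 1.4589


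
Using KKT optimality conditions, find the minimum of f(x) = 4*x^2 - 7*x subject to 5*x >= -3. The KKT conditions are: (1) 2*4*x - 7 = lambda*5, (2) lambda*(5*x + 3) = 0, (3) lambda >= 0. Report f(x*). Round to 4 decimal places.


Step 1: Try lambda = 0 (constraint inactive).
Stationarity: 2*4*x - 7 = 0
x* = 7/(2*4) = 0.875
Check constraint: 5*0.875 = 4.375 >= -3 -- satisfied.
Step 2: Compute optimal value.
f(x*) = 4*0.875^2 - 7*0.875 = -3.0625


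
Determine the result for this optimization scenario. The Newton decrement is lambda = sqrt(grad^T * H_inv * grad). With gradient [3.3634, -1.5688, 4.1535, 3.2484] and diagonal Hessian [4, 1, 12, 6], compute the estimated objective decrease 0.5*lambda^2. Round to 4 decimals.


Step 1: H is diagonal, so H^(-1) * g = [0.8409, -1.5688, 0.3461, 0.5414].
Step 2: g^T H^(-1) g = sum_i g_i^2 / H_ii
  = (3.3634)^2/4 + (-1.5688)^2/1 + (4.1535)^2/12 + (3.2484)^2/6
  = 2.8281 + 2.4611 + 1.4376 + 1.7587 = 8.4856
Step 3: Objective decrease = 0.5 * g^T H^(-1) g = 4.2428


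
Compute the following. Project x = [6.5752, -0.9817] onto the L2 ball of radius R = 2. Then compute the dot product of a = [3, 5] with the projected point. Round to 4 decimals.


Step 1: Compute ||x|| (intermediates to 6 decimals).
||x|| = sqrt(6.5752^2 + (-0.9817)^2) = 6.648082
Step 2: Project.
Since ||x|| > R, scale = R/||x|| = 2/6.648082 = 0.300839, proj(x) = scale * x
proj(x) = [1.978077, -0.295334]
Step 3: Dot product.
a^T * proj(x) = 3*1.978077 + 5*(-0.295334) = 4.4576


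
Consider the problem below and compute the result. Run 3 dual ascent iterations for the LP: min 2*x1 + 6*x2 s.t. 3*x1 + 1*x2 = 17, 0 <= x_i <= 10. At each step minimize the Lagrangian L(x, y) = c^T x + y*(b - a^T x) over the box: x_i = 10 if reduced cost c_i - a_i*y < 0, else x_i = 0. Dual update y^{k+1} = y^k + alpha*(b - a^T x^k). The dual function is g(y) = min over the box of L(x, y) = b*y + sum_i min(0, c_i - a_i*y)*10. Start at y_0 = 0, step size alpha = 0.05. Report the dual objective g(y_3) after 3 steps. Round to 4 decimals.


Dual ascent for LP: min 2*x1 + 6*x2, 3*x1 + 1*x2 = 17, 0 <= x_i <= 10
Step 1: y^k = 0.0, reduced costs: (2.0, 6.0)
  x^k = (0.0, 0.0), subgradient = b - a^T x = 17.0
  y^{k+1} = 0.0 + 0.05*17.0 = 0.85
Step 2: y^k = 0.85, reduced costs: (-0.55, 5.15)
  x^k = (10.0, 0.0), subgradient = b - a^T x = -13.0
  y^{k+1} = 0.85 + 0.05*-13.0 = 0.2
Step 3: y^k = 0.2, reduced costs: (1.4, 5.8)
  x^k = (0.0, 0.0), subgradient = b - a^T x = 17.0
  y^{k+1} = 0.2 + 0.05*17.0 = 1.05
Dual objective at y_3 = 1.05: reduced costs (-1.15, 4.95), box minimizer x = (10.0, 0.0)
g(y_3) = b*y + (c1 - a1*y)*x1 + (c2 - a2*y)*x2 = 17*1.05 + (-1.15)*10.0 + 4.95*0.0 = 17.85 - 11.5 + 0.0 = 6.35


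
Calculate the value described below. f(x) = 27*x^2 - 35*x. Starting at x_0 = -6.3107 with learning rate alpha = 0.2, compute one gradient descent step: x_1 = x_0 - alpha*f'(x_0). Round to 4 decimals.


We compute the gradient at x_0 and apply the update.
f'(x) = 54*x - 35
f'(-6.3107) = 54*-6.3107 - 35 = -375.7778
x_1 = -6.3107 - 0.2*-375.7778 = 68.8449


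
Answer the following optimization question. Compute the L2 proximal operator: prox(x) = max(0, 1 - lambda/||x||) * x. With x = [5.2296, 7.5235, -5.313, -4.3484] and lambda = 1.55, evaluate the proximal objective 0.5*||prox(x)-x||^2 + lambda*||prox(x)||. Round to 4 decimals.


Step 1: Compute ||x||.
||x|| = 11.4494
Step 2: Compute scaling factor.
scale = max(0, 1 - 1.55/11.4494) = 0.8646
Step 3: prox(x) = [4.5216, 6.505, -4.5937, -3.7597]
||prox(x)|| = 9.8994
Step 4: Proximal objective.
0.5*||prox-x||^2 = 1.2013
lambda*||prox|| = 15.3441
Total = 16.5453


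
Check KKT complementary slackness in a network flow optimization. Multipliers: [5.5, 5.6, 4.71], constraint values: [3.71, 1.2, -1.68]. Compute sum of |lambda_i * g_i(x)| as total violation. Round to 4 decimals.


KKT complementary slackness check:
lambda_1 * g_1 = 5.5 * 3.71 = 20.405
lambda_2 * g_2 = 5.6 * 1.2 = 6.72
lambda_3 * g_3 = 4.71 * -1.68 = -7.9128
Total violation = 20.405 + 6.72 + 7.9128 = 35.0378


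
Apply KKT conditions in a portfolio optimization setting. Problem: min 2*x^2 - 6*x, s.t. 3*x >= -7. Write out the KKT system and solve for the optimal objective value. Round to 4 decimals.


Step 1: Try lambda = 0 (constraint inactive).
Stationarity: 2*2*x - 6 = 0
x* = 6/(2*2) = 1.5
Check constraint: 3*1.5 = 4.5 >= -7 -- satisfied.
Step 2: Compute optimal value.
f(x*) = 2*1.5^2 - 6*1.5 = -4.5


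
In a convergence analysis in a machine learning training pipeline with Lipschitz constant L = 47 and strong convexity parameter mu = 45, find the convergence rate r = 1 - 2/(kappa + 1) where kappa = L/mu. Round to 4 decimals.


Step 1: Compute the condition number.
kappa = L/mu = 47/45 = 1.0444
Step 2: Compute the convergence rate.
r = 1 - 2/(kappa + 1) = 1 - 2*mu/(L + mu) = (L - mu)/(L + mu) = 2/92 = 0.0217


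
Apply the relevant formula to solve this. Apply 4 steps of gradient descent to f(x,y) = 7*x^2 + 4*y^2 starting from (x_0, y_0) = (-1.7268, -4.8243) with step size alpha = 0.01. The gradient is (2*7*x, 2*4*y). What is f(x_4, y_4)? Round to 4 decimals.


Gradient descent on f(x,y) = 7*x^2 + 4*y^2.
Starting point: (-1.7268, -4.8243), alpha = 0.01
Step 1: grad_x = 2*7*-1.7268 = -24.1752, grad_y = 2*4*-4.8243 = -38.5944
  x_1 = -1.7268 - 0.01*-24.1752 = -1.485
  y_1 = -4.8243 - 0.01*-38.5944 = -4.4384
Step 2: grad_x = 2*7*-1.485 = -20.7907, grad_y = 2*4*-4.4384 = -35.5068
  x_2 = -1.485 - 0.01*-20.7907 = -1.2771
  y_2 = -4.4384 - 0.01*-35.5068 = -4.0833
Step 3: grad_x = 2*7*-1.2771 = -17.88, grad_y = 2*4*-4.0833 = -32.6663
  x_3 = -1.2771 - 0.01*-17.88 = -1.0983
  y_3 = -4.0833 - 0.01*-32.6663 = -3.7566
Step 4: grad_x = 2*7*-1.0983 = -15.3768, grad_y = 2*4*-3.7566 = -30.053
  x_4 = -1.0983 - 0.01*-15.3768 = -0.9446
  y_4 = -3.7566 - 0.01*-30.053 = -3.4561
f(-0.9446, -3.4561) = 7*(-0.9446)^2 + 4*(-3.4561)^2 = 54.0239


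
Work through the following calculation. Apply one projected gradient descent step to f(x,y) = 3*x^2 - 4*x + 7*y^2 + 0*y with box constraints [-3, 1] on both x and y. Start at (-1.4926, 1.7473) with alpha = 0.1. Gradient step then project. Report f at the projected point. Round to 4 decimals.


Step 1: Compute gradient at (-1.4926, 1.7473).
grad_x = 2*3*-1.4926 - 4 = -12.9556
grad_y = 2*7*1.7473 + 0 = 24.4622
Step 2: Gradient step.
x_raw = -1.4926 - 0.1*-12.9556 = -0.197
y_raw = 1.7473 - 0.1*24.4622 = -0.6989
Step 3: Project onto [-3, 1].
x_proj = clip(-0.197) = -0.197
y_proj = clip(-0.6989) = -0.6989
Step 4: Evaluate f.
f(-0.197, -0.6989) = 4.3241


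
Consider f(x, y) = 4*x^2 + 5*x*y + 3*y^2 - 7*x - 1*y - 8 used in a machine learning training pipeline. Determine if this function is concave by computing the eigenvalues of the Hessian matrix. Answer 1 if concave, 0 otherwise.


The Hessian of f(x,y) = 4*x^2 + 5*x*y + 3*y^2 - 7*x - 1*y - 8 is:
H = [[8, 5], [5, 6]]
Trace = 8 + 6 = 14
Determinant = 8*6 - (5)^2 = 23
Discriminant = (14)^2 - 4*23 = 104.0
Eigenvalues: lambda_1 = 1.901, lambda_2 = 12.099
The function is not concave.

0


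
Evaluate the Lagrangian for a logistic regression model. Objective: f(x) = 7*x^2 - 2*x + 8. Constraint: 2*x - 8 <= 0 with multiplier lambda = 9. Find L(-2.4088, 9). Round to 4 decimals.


Step 1: Evaluate f(x).
f(-2.4088) = 7*(-2.4088)^2 - 2*(-2.4088) + 8 = 53.4338
Step 2: Evaluate g(x).
g(-2.4088) = 2*-2.4088 - 8 = -12.8176
Step 3: Compute Lagrangian.
L = 53.4338 + 9*-12.8176 = -61.9246


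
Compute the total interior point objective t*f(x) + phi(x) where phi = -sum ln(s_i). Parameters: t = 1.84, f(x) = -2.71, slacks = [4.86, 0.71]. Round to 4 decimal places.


Step 1: Compute log-barrier.
ln values: [1.581, -0.3425]
phi = -(1.581 - 0.3425) = -1.2385
Step 2: Compute augmented objective.
t*f(x) = 1.84*-2.71 = -4.9864
Total = -4.9864 - 1.2385 = -6.2249


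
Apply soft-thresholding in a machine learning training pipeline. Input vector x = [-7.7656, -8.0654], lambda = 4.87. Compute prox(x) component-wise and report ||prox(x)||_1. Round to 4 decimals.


Soft-thresholding with lambda = 4.87:
prox(-7.7656) = sign(-7.7656)*max(|-7.7656| - 4.87, 0) = -2.8956
prox(-8.0654) = sign(-8.0654)*max(|-8.0654| - 4.87, 0) = -3.1954
prox(x) = [-2.8956, -3.1954]
||prox(x)||_1 = 2.8956 + 3.1954 = 6.091


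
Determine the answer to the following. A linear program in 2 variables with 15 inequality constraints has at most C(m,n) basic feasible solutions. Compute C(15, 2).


Each vertex corresponds to some choice of n active constraints out of m, so the number of vertices is at most C(m, n) = m! / (n!(m-n)!).
m = 15, n = 2
Numerator: 15 * 14
Denominator: 2! = 2
C(15, 2) = 105


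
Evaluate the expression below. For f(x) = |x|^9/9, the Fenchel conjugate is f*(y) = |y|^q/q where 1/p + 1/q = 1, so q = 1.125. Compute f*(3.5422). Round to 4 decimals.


The conjugate exponent q satisfies 1/p + 1/q = 1.
p = 9, so q = 9/(9 - 1) = 1.125
|y|^q = 3.5422^1.125 = 4.1489
f*(3.5422) = 4.1489 / 1.125 = 3.6879


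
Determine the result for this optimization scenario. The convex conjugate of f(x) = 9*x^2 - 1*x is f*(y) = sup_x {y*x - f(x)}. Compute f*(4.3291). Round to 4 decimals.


f*(y) = sup_x {y*x - a*x^2 - b*x} = sup_x {(y-b)*x - a*x^2}
FOC: (y - b) - 2a*x = 0 => x* = (y - b)/(2a)
x* = (4.3291 + 1)/(2*9) = 0.2961
f*(4.3291) = (y-b)^2/(4a) = (4.3291 + 1)^2/(4*9)
= 28.3993/36 = 0.7889


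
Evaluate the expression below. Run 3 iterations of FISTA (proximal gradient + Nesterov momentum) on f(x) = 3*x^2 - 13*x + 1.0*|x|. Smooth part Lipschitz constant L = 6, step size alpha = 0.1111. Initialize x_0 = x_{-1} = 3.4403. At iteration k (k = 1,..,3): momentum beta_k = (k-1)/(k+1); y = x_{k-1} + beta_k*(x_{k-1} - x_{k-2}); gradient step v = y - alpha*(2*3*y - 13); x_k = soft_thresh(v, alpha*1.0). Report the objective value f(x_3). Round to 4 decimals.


FISTA on f(x) = 3*x^2 - 13*x + 1.0*|x|
L = 6, alpha = 0.1111
Iteration 1: beta = 0.0, y = 3.4403 + 0.0*(3.4403 - 3.4403) = 3.4403
  grad(y) = 7.6418, v = y - alpha*grad = 2.5913
  prox(v) = soft_thresh(2.5913, 0.1111) = 2.4802
Iteration 2: beta = 0.3333, y = 2.4802 + 0.3333*(2.4802 - 3.4403) = 2.1602
  grad(y) = -0.039, v = y - alpha*grad = 2.1645
  prox(v) = soft_thresh(2.1645, 0.1111) = 2.0534
Iteration 3: beta = 0.5, y = 2.0534 + 0.5*(2.0534 - 2.4802) = 1.84
  grad(y) = -1.96, v = y - alpha*grad = 2.0578
  prox(v) = soft_thresh(2.0578, 0.1111) = 1.9467
f(x_3) = 3*1.9467^2 - 13*1.9467 + 1.0*|1.9467| = -11.9915


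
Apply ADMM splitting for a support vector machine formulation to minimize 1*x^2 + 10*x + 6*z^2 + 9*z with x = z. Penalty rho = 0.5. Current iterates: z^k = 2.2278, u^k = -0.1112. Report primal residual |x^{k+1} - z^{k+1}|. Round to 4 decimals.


ADMM iteration with rho = 0.5, z^k = 2.2278, u^k = -0.1112
Step 1: x-update.
Minimize 1*x^2 + 10*x + (0.5/2)*(x - 2.2278 - 0.1112)^2
FOC: (2*1 + 0.5)*x = -10 + 0.5*(2.2278 + 0.1112)
x^{k+1} = -3.5322
Step 2: z-update.
Minimize 6*z^2 + 9*z + (0.5/2)*(-3.5322 - z - 0.1112)^2
FOC: (2*6 + 0.5)*z = -9 + 0.5*(-3.5322 - 0.1112)
z^{k+1} = -0.8657
Step 3: u-update.
u^{k+1} = -0.1112 - 3.5322 + 0.8657 = -2.7777
Step 4: Primal residual = |-3.5322 + 0.8657| = 2.6665


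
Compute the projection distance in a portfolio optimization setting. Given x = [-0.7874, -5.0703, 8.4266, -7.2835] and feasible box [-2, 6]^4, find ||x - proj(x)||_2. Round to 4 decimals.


Project each component onto [-2, 6].
clip(-0.7874) = -0.7874, clip(-5.0703) = -2.0, clip(8.4266) = 6.0, clip(-7.2835) = -2.0
Projection = [-0.7874, -2.0, 6.0, -2.0]
Squared diffs: [0.0, 9.4267, 5.8884, 27.9154]
Distance = sqrt(43.2305) = 6.575


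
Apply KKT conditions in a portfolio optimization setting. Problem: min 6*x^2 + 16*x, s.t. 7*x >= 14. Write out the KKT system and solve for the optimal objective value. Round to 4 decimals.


Step 1: Try lambda = 0 (constraint inactive).
x_unc = -16/(2*6) = -1.3333
Check: 7*-1.3333 = -9.3331 < 14 -- violated!
Step 2: Constraint must be active: 7*x = 14
x* = 14/7 = 2.0
lambda = (2*6*2.0 + 16)/7 = 5.7143
Step 3: Compute optimal value.
f(x*) = 6*2.0^2 + 16*2.0 = 56.0


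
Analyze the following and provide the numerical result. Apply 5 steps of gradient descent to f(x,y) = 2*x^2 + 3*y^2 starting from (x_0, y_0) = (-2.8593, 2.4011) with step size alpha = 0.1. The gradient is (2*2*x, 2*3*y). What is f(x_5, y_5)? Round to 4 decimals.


Gradient descent on f(x,y) = 2*x^2 + 3*y^2.
Starting point: (-2.8593, 2.4011), alpha = 0.1
Step 1: grad_x = 2*2*-2.8593 = -11.4372, grad_y = 2*3*2.4011 = 14.4066
  x_1 = -2.8593 - 0.1*-11.4372 = -1.7156
  y_1 = 2.4011 - 0.1*14.4066 = 0.9604
Step 2: grad_x = 2*2*-1.7156 = -6.8623, grad_y = 2*3*0.9604 = 5.7626
  x_2 = -1.7156 - 0.1*-6.8623 = -1.0293
  y_2 = 0.9604 - 0.1*5.7626 = 0.3842
Step 3: grad_x = 2*2*-1.0293 = -4.1174, grad_y = 2*3*0.3842 = 2.3051
  x_3 = -1.0293 - 0.1*-4.1174 = -0.6176
  y_3 = 0.3842 - 0.1*2.3051 = 0.1537
Step 4: grad_x = 2*2*-0.6176 = -2.4704, grad_y = 2*3*0.1537 = 0.922
  x_4 = -0.6176 - 0.1*-2.4704 = -0.3706
  y_4 = 0.1537 - 0.1*0.922 = 0.0615
Step 5: grad_x = 2*2*-0.3706 = -1.4823, grad_y = 2*3*0.0615 = 0.3688
  x_5 = -0.3706 - 0.1*-1.4823 = -0.2223
  y_5 = 0.0615 - 0.1*0.3688 = 0.0246
f(-0.2223, 0.0246) = 2*(-0.2223)^2 + 3*0.0246^2 = 0.1007


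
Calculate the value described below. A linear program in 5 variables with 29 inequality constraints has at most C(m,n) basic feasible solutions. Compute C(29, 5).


Each vertex corresponds to some choice of n active constraints out of m, so the number of vertices is at most C(m, n) = m! / (n!(m-n)!).
m = 29, n = 5
Numerator: 29 * 28 * 27 * 26 * 25
Denominator: 5! = 120
C(29, 5) = 118755


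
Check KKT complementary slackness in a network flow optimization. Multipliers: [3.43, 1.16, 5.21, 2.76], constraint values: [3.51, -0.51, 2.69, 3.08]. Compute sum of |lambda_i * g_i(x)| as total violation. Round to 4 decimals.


KKT complementary slackness check:
lambda_1 * g_1 = 3.43 * 3.51 = 12.0393
lambda_2 * g_2 = 1.16 * -0.51 = -0.5916
lambda_3 * g_3 = 5.21 * 2.69 = 14.0149
lambda_4 * g_4 = 2.76 * 3.08 = 8.5008
Total violation = 12.0393 + 0.5916 + 14.0149 + 8.5008 = 35.1466


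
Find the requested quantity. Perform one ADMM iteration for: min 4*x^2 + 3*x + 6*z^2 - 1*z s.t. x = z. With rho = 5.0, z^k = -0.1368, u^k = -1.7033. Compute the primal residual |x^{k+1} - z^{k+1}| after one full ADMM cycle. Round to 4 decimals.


ADMM iteration with rho = 5.0, z^k = -0.1368, u^k = -1.7033
Step 1: x-update.
Minimize 4*x^2 + 3*x + (5.0/2)*(x + 0.1368 - 1.7033)^2
FOC: (2*4 + 5.0)*x = -3 + 5.0*(-0.1368 + 1.7033)
x^{k+1} = 0.3717
Step 2: z-update.
Minimize 6*z^2 - 1*z + (5.0/2)*(0.3717 - z - 1.7033)^2
FOC: (2*6 + 5.0)*z = 1 + 5.0*(0.3717 - 1.7033)
z^{k+1} = -0.3328
Step 3: u-update.
u^{k+1} = -1.7033 + 0.3717 + 0.3328 = -0.9988
Step 4: Primal residual = |0.3717 + 0.3328| = 0.7045


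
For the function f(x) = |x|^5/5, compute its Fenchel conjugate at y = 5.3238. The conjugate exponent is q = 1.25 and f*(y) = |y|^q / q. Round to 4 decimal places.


The conjugate exponent q satisfies 1/p + 1/q = 1.
p = 5, so q = 5/(5 - 1) = 1.25
|y|^q = 5.3238^1.25 = 8.0868
f*(5.3238) = 8.0868 / 1.25 = 6.4694


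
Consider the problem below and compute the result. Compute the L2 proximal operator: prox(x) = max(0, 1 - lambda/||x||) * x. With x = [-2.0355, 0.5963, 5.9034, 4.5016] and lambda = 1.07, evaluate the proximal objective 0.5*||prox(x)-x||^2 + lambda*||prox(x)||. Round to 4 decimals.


Step 1: Compute ||x||.
||x|| = 7.721
Step 2: Compute scaling factor.
scale = max(0, 1 - 1.07/7.721) = 0.8614
Step 3: prox(x) = [-1.7534, 0.5137, 5.0853, 3.8778]
||prox(x)|| = 6.651
Step 4: Proximal objective.
0.5*||prox-x||^2 = 0.5725
lambda*||prox|| = 7.1166
Total = 7.689


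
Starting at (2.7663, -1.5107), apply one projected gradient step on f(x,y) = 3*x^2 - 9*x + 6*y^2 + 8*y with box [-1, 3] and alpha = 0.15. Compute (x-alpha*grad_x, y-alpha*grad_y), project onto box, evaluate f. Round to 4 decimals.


Step 1: Compute gradient at (2.7663, -1.5107).
grad_x = 2*3*2.7663 - 9 = 7.5978
grad_y = 2*6*-1.5107 + 8 = -10.1284
Step 2: Gradient step.
x_raw = 2.7663 - 0.15*7.5978 = 1.6266
y_raw = -1.5107 - 0.15*-10.1284 = 0.0086
Step 3: Project onto [-1, 3].
x_proj = clip(1.6266) = 1.6266
y_proj = clip(0.0086) = 0.0086
Step 4: Evaluate f.
f(1.6266, 0.0086) = -6.633


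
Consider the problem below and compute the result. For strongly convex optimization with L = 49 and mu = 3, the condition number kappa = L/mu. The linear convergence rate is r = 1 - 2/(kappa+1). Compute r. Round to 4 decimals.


Step 1: Compute the condition number.
kappa = L/mu = 49/3 = 16.3333
Step 2: Compute the convergence rate.
r = 1 - 2/(kappa + 1) = 1 - 2*mu/(L + mu) = (L - mu)/(L + mu) = 46/52 = 0.8846


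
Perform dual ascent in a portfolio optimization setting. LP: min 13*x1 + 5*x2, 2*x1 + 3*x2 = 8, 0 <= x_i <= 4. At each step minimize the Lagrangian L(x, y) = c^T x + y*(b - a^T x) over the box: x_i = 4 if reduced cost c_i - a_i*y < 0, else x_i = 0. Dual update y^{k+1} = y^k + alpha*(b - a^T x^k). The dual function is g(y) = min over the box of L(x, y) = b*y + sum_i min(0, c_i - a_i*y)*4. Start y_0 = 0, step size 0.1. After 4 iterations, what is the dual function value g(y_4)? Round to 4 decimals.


Dual ascent for LP: min 13*x1 + 5*x2, 2*x1 + 3*x2 = 8, 0 <= x_i <= 4
Step 1: y^k = 0.0, reduced costs: (13.0, 5.0)
  x^k = (0.0, 0.0), subgradient = b - a^T x = 8.0
  y^{k+1} = 0.0 + 0.1*8.0 = 0.8
Step 2: y^k = 0.8, reduced costs: (11.4, 2.6)
  x^k = (0.0, 0.0), subgradient = b - a^T x = 8.0
  y^{k+1} = 0.8 + 0.1*8.0 = 1.6
Step 3: y^k = 1.6, reduced costs: (9.8, 0.2)
  x^k = (0.0, 0.0), subgradient = b - a^T x = 8.0
  y^{k+1} = 1.6 + 0.1*8.0 = 2.4
Step 4: y^k = 2.4, reduced costs: (8.2, -2.2)
  x^k = (0.0, 4.0), subgradient = b - a^T x = -4.0
  y^{k+1} = 2.4 + 0.1*-4.0 = 2.0
Dual objective at y_4 = 2.0: reduced costs (9.0, -1.0), box minimizer x = (0.0, 4.0)
g(y_4) = b*y + (c1 - a1*y)*x1 + (c2 - a2*y)*x2 = 8*2.0 + 9.0*0.0 + (-1.0)*4.0 = 16.0 + 0.0 - 4.0 = 12.0


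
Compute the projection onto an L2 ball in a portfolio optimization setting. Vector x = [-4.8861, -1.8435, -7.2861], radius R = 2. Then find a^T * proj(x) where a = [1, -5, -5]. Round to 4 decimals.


Step 1: Compute ||x|| (intermediates to 6 decimals).
||x|| = sqrt((-4.8861)^2 + (-1.8435)^2 + (-7.2861)^2) = 8.964358
Step 2: Project.
Since ||x|| > R, scale = R/||x|| = 2/8.964358 = 0.223106, proj(x) = scale * x
proj(x) = [-1.090118, -0.411296, -1.625573]
Step 3: Dot product.
a^T * proj(x) = 1*(-1.090118) - 5*(-0.411296) - 5*(-1.625573) = 9.0942


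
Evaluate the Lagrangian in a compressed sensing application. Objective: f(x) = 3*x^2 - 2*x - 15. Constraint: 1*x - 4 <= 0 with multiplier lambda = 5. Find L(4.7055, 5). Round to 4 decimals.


Step 1: Evaluate f(x).
f(4.7055) = 3*4.7055^2 - 2*4.7055 - 15 = 42.0142
Step 2: Evaluate g(x).
g(4.7055) = 1*4.7055 - 4 = 0.7055
Step 3: Compute Lagrangian.
L = 42.0142 + 5*0.7055 = 45.5417


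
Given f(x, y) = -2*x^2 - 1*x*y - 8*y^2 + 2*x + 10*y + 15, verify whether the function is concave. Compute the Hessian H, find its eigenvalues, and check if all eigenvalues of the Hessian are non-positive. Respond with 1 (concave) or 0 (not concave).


The Hessian of f(x,y) = -2*x^2 - 1*x*y - 8*y^2 + 2*x + 10*y + 15 is:
H = [[-4, -1], [-1, -16]]
Trace = -4 - 16 = -20
Determinant = -4*-16 - (-1)^2 = 63
Discriminant = (-20)^2 - 4*63 = 148.0
Eigenvalues: lambda_1 = -16.0828, lambda_2 = -3.9172
The function is concave.

1


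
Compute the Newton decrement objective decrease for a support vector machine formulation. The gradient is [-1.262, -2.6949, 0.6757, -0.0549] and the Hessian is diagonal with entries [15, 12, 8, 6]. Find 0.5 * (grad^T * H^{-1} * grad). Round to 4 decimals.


Step 1: H is diagonal, so H^(-1) * g = [-0.0841, -0.2246, 0.0845, -0.0092].
Step 2: g^T H^(-1) g = sum_i g_i^2 / H_ii
  = (-1.262)^2/15 + (-2.6949)^2/12 + (0.6757)^2/8 + (-0.0549)^2/6
  = 0.1062 + 0.6052 + 0.0571 + 0.0005 = 0.769
Step 3: Objective decrease = 0.5 * g^T H^(-1) g = 0.3845


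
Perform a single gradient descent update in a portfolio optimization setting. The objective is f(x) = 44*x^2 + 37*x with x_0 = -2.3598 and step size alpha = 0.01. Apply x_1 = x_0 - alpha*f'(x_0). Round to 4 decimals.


We compute the gradient at x_0 and apply the update.
f'(x) = 88*x + 37
f'(-2.3598) = 88*-2.3598 + 37 = -170.6624
x_1 = -2.3598 - 0.01*-170.6624 = -0.6532


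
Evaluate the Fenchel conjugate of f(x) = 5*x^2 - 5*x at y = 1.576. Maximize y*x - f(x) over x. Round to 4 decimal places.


f*(y) = sup_x {y*x - a*x^2 - b*x} = sup_x {(y-b)*x - a*x^2}
FOC: (y - b) - 2a*x = 0 => x* = (y - b)/(2a)
x* = (1.576 + 5)/(2*5) = 0.6576
f*(1.576) = (y-b)^2/(4a) = (1.576 + 5)^2/(4*5)
= 43.2438/20 = 2.1622


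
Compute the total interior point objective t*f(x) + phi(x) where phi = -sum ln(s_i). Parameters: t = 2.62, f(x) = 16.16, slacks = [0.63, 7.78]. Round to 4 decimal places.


Step 1: Compute log-barrier.
ln values: [-0.462, 2.0516]
phi = -(-0.462 + 2.0516) = -1.5895
Step 2: Compute augmented objective.
t*f(x) = 2.62*16.16 = 42.3392
Total = 42.3392 - 1.5895 = 40.7497


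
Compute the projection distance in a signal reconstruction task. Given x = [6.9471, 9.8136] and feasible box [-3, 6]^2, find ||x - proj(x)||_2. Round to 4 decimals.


Project each component onto [-3, 6].
clip(6.9471) = 6.0, clip(9.8136) = 6.0
Projection = [6.0, 6.0]
Squared diffs: [0.897, 14.5435]
Distance = sqrt(15.4405) = 3.9294


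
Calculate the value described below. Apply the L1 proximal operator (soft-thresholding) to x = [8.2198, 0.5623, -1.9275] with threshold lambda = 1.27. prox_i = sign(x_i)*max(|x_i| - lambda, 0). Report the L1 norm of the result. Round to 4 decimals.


Soft-thresholding with lambda = 1.27:
prox(8.2198) = sign(8.2198)*max(|8.2198| - 1.27, 0) = 6.9498
prox(0.5623) = sign(0.5623)*max(|0.5623| - 1.27, 0) = 0.0
prox(-1.9275) = sign(-1.9275)*max(|-1.9275| - 1.27, 0) = -0.6575
prox(x) = [6.9498, 0.0, -0.6575]
||prox(x)||_1 = 6.9498 + 0.0 + 0.6575 = 7.6073


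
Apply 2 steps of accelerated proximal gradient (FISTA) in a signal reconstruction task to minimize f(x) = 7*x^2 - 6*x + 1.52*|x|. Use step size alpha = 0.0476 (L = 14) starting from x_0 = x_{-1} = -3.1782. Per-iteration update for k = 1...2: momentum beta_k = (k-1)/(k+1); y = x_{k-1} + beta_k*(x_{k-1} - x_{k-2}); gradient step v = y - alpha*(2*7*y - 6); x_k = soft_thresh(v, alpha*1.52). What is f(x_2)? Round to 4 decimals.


FISTA on f(x) = 7*x^2 - 6*x + 1.52*|x|
L = 14, alpha = 0.0476
Iteration 1: beta = 0.0, y = -3.1782 + 0.0*(-3.1782 + 3.1782) = -3.1782
  grad(y) = -50.4948, v = y - alpha*grad = -0.7746
  prox(v) = soft_thresh(-0.7746, 0.0724) = -0.7023
Iteration 2: beta = 0.3333, y = -0.7023 + 0.3333*(-0.7023 + 3.1782) = 0.123
  grad(y) = -4.2779, v = y - alpha*grad = 0.3266
  prox(v) = soft_thresh(0.3266, 0.0724) = 0.2543
f(x_2) = 7*0.2543^2 - 6*0.2543 + 1.52*|0.2543| = -0.6866


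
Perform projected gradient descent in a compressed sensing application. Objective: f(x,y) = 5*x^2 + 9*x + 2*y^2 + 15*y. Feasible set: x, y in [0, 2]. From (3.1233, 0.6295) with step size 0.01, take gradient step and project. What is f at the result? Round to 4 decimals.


Step 1: Compute gradient at (3.1233, 0.6295).
grad_x = 2*5*3.1233 + 9 = 40.233
grad_y = 2*2*0.6295 + 15 = 17.518
Step 2: Gradient step.
x_raw = 3.1233 - 0.01*40.233 = 2.721
y_raw = 0.6295 - 0.01*17.518 = 0.4543
Step 3: Project onto [0, 2].
x_proj = clip(2.721) = 2.0
y_proj = clip(0.4543) = 0.4543
Step 4: Evaluate f.
f(2.0, 0.4543) = 45.2276


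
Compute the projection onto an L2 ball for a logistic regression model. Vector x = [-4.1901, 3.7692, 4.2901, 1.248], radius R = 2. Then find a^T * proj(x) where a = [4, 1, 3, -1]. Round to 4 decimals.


Step 1: Compute ||x|| (intermediates to 6 decimals).
||x|| = sqrt((-4.1901)^2 + 3.7692^2 + 4.2901^2 + 1.248^2) = 7.192098
Step 2: Project.
Since ||x|| > R, scale = R/||x|| = 2/7.192098 = 0.278083, proj(x) = scale * x
proj(x) = [-1.165196, 1.04815, 1.193004, 0.347048]
Step 3: Dot product.
a^T * proj(x) = 4*(-1.165196) + 1*1.04815 + 3*1.193004 - 1*0.347048 = -0.3807


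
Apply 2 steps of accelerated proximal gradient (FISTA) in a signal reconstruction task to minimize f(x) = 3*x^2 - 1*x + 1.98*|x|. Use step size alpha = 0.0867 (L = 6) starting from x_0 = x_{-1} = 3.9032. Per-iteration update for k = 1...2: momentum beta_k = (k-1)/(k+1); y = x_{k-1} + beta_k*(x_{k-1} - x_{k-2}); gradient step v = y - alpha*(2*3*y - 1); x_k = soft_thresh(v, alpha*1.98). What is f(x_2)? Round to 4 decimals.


FISTA on f(x) = 3*x^2 - 1*x + 1.98*|x|
L = 6, alpha = 0.0867
Iteration 1: beta = 0.0, y = 3.9032 + 0.0*(3.9032 - 3.9032) = 3.9032
  grad(y) = 22.4192, v = y - alpha*grad = 1.9595
  prox(v) = soft_thresh(1.9595, 0.1717) = 1.7878
Iteration 2: beta = 0.3333, y = 1.7878 + 0.3333*(1.7878 - 3.9032) = 1.0827
  grad(y) = 5.4959, v = y - alpha*grad = 0.6062
  prox(v) = soft_thresh(0.6062, 0.1717) = 0.4345
f(x_2) = 3*0.4345^2 - 1*0.4345 + 1.98*|0.4345| = 0.9921


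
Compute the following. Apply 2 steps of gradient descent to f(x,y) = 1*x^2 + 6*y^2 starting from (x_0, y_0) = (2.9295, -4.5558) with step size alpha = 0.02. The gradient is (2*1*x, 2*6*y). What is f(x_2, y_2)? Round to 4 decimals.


Gradient descent on f(x,y) = 1*x^2 + 6*y^2.
Starting point: (2.9295, -4.5558), alpha = 0.02
Step 1: grad_x = 2*1*2.9295 = 5.859, grad_y = 2*6*-4.5558 = -54.6696
  x_1 = 2.9295 - 0.02*5.859 = 2.8123
  y_1 = -4.5558 - 0.02*-54.6696 = -3.4624
Step 2: grad_x = 2*1*2.8123 = 5.6246, grad_y = 2*6*-3.4624 = -41.5489
  x_2 = 2.8123 - 0.02*5.6246 = 2.6998
  y_2 = -3.4624 - 0.02*-41.5489 = -2.6314
f(2.6998, -2.6314) = 1*2.6998^2 + 6*(-2.6314)^2 = 48.8356


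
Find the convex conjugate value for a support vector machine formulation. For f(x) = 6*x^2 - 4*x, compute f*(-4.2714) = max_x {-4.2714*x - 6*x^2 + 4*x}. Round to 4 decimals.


f*(y) = sup_x {y*x - a*x^2 - b*x} = sup_x {(y-b)*x - a*x^2}
FOC: (y - b) - 2a*x = 0 => x* = (y - b)/(2a)
x* = (-4.2714 + 4)/(2*6) = -0.0226
f*(-4.2714) = (y-b)^2/(4a) = (-4.2714 + 4)^2/(4*6)
= 0.0737/24 = 0.0031


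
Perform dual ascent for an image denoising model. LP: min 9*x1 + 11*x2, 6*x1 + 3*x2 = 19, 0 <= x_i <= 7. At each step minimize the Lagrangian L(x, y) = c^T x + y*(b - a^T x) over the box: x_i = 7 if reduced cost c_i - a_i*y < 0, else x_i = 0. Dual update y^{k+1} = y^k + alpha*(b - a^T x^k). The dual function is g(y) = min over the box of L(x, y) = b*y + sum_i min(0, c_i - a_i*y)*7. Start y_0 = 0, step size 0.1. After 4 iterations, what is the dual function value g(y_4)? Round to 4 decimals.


Dual ascent for LP: min 9*x1 + 11*x2, 6*x1 + 3*x2 = 19, 0 <= x_i <= 7
Step 1: y^k = 0.0, reduced costs: (9.0, 11.0)
  x^k = (0.0, 0.0), subgradient = b - a^T x = 19.0
  y^{k+1} = 0.0 + 0.1*19.0 = 1.9
Step 2: y^k = 1.9, reduced costs: (-2.4, 5.3)
  x^k = (7.0, 0.0), subgradient = b - a^T x = -23.0
  y^{k+1} = 1.9 + 0.1*-23.0 = -0.4
Step 3: y^k = -0.4, reduced costs: (11.4, 12.2)
  x^k = (0.0, 0.0), subgradient = b - a^T x = 19.0
  y^{k+1} = -0.4 + 0.1*19.0 = 1.5
Step 4: y^k = 1.5, reduced costs: (0.0, 6.5)
  x^k = (0.0, 0.0), subgradient = b - a^T x = 19.0
  y^{k+1} = 1.5 + 0.1*19.0 = 3.4
Dual objective at y_4 = 3.4: reduced costs (-11.4, 0.8), box minimizer x = (7.0, 0.0)
g(y_4) = b*y + (c1 - a1*y)*x1 + (c2 - a2*y)*x2 = 19*3.4 + (-11.4)*7.0 + 0.8*0.0 = 64.6 - 79.8 + 0.0 = -15.2


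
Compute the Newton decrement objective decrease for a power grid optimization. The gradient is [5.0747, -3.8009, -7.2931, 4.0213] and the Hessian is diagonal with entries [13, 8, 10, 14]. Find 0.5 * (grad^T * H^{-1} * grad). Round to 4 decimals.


Step 1: H is diagonal, so H^(-1) * g = [0.3904, -0.4751, -0.7293, 0.2872].
Step 2: g^T H^(-1) g = sum_i g_i^2 / H_ii
  = (5.0747)^2/13 + (-3.8009)^2/8 + (-7.2931)^2/10 + (4.0213)^2/14
  = 1.981 + 1.8059 + 5.3189 + 1.1551 = 10.2608
Step 3: Objective decrease = 0.5 * g^T H^(-1) g = 5.1304


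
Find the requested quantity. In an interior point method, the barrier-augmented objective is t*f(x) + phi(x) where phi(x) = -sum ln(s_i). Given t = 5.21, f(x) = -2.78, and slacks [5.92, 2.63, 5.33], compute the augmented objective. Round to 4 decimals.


Step 1: Compute log-barrier.
ln values: [1.7783, 0.967, 1.6734]
phi = -(1.7783 + 0.967 + 1.6734) = -4.4187
Step 2: Compute augmented objective.
t*f(x) = 5.21*-2.78 = -14.4838
Total = -14.4838 - 4.4187 = -18.9025


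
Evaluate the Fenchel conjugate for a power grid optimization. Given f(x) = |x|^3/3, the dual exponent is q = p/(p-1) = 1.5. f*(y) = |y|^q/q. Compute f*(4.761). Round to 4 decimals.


The conjugate exponent q satisfies 1/p + 1/q = 1.
p = 3, so q = 3/(3 - 1) = 1.5
|y|^q = 4.761^1.5 = 10.3884
f*(4.761) = 10.3884 / 1.5 = 6.9256


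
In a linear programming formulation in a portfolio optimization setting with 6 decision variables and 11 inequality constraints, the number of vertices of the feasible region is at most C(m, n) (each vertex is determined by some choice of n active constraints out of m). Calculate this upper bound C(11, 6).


Each vertex corresponds to some choice of n active constraints out of m, so the number of vertices is at most C(m, n) = m! / (n!(m-n)!).
m = 11, n = 6
Numerator: 11 * 10 * 9 * 8 * 7 * 6
Denominator: 6! = 720
C(11, 6) = 462


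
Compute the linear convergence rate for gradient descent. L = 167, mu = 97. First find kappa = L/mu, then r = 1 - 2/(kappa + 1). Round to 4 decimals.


Step 1: Compute the condition number.
kappa = L/mu = 167/97 = 1.7216
Step 2: Compute the convergence rate.
r = 1 - 2/(kappa + 1) = 1 - 2*mu/(L + mu) = (L - mu)/(L + mu) = 70/264 = 0.2652


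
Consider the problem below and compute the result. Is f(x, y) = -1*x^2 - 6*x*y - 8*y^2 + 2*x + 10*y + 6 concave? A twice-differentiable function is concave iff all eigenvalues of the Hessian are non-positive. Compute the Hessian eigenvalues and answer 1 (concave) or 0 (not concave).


The Hessian of f(x,y) = -1*x^2 - 6*x*y - 8*y^2 + 2*x + 10*y + 6 is:
H = [[-2, -6], [-6, -16]]
Trace = -2 - 16 = -18
Determinant = -2*-16 - (-6)^2 = -4
Discriminant = (-18)^2 - 4*-4 = 340.0
Eigenvalues: lambda_1 = -18.2195, lambda_2 = 0.2195
The function is not concave.

0


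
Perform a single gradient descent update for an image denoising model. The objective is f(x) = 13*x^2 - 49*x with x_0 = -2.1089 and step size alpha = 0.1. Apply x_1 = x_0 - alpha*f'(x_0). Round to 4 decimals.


We compute the gradient at x_0 and apply the update.
f'(x) = 26*x - 49
f'(-2.1089) = 26*-2.1089 - 49 = -103.8314
x_1 = -2.1089 - 0.1*-103.8314 = 8.2742


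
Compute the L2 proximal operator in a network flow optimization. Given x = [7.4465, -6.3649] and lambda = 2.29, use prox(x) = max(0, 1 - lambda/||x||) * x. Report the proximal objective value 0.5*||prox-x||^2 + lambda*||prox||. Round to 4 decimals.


Step 1: Compute ||x||.
||x|| = 9.796
Step 2: Compute scaling factor.
scale = max(0, 1 - 2.29/9.796) = 0.7662
Step 3: prox(x) = [5.7057, -4.877]
||prox(x)|| = 7.506
Step 4: Proximal objective.
0.5*||prox-x||^2 = 2.6221
lambda*||prox|| = 17.1887
Total = 19.8109


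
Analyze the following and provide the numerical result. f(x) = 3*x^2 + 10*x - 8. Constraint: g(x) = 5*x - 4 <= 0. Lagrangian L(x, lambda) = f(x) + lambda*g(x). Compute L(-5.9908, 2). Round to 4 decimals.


Step 1: Evaluate f(x).
f(-5.9908) = 3*(-5.9908)^2 + 10*(-5.9908) - 8 = 39.7611
Step 2: Evaluate g(x).
g(-5.9908) = 5*-5.9908 - 4 = -33.954
Step 3: Compute Lagrangian.
L = 39.7611 + 2*-33.954 = -28.1469


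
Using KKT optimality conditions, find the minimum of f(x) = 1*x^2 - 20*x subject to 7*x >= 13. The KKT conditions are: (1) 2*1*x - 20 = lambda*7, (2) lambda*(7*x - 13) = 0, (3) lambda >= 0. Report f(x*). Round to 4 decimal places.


Step 1: Try lambda = 0 (constraint inactive).
Stationarity: 2*1*x - 20 = 0
x* = 20/(2*1) = 10.0
Check constraint: 7*10.0 = 70.0 >= 13 -- satisfied.
Step 2: Compute optimal value.
f(x*) = 1*10.0^2 - 20*10.0 = -100.0


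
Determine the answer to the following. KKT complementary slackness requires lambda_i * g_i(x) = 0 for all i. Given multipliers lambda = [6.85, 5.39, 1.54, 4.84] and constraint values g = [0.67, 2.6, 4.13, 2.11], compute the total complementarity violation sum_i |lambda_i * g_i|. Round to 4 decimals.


KKT complementary slackness check:
lambda_1 * g_1 = 6.85 * 0.67 = 4.5895
lambda_2 * g_2 = 5.39 * 2.6 = 14.014
lambda_3 * g_3 = 1.54 * 4.13 = 6.3602
lambda_4 * g_4 = 4.84 * 2.11 = 10.2124
Total violation = 4.5895 + 14.014 + 6.3602 + 10.2124 = 35.1761


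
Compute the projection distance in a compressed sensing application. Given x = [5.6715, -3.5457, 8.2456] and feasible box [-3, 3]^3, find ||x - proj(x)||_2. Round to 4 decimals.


Project each component onto [-3, 3].
clip(5.6715) = 3.0, clip(-3.5457) = -3.0, clip(8.2456) = 3.0
Projection = [3.0, -3.0, 3.0]
Squared diffs: [7.1369, 0.2978, 27.5163]
Distance = sqrt(34.951) = 5.9119


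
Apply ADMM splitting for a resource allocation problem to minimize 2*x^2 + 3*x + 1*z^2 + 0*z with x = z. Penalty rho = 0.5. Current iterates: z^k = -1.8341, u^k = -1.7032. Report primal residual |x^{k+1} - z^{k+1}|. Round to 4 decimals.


ADMM iteration with rho = 0.5, z^k = -1.8341, u^k = -1.7032
Step 1: x-update.
Minimize 2*x^2 + 3*x + (0.5/2)*(x + 1.8341 - 1.7032)^2
FOC: (2*2 + 0.5)*x = -3 + 0.5*(-1.8341 + 1.7032)
x^{k+1} = -0.6812
Step 2: z-update.
Minimize 1*z^2 + 0*z + (0.5/2)*(-0.6812 - z - 1.7032)^2
FOC: (2*1 + 0.5)*z = 0 + 0.5*(-0.6812 - 1.7032)
z^{k+1} = -0.4769
Step 3: u-update.
u^{k+1} = -1.7032 - 0.6812 + 0.4769 = -1.9075
Step 4: Primal residual = |-0.6812 + 0.4769| = 0.2043


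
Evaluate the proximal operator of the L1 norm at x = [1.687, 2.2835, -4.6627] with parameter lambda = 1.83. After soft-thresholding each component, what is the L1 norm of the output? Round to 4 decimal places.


Soft-thresholding with lambda = 1.83:
prox(1.687) = sign(1.687)*max(|1.687| - 1.83, 0) = 0.0
prox(2.2835) = sign(2.2835)*max(|2.2835| - 1.83, 0) = 0.4535
prox(-4.6627) = sign(-4.6627)*max(|-4.6627| - 1.83, 0) = -2.8327
prox(x) = [0.0, 0.4535, -2.8327]
||prox(x)||_1 = 0.0 + 0.4535 + 2.8327 = 3.2862


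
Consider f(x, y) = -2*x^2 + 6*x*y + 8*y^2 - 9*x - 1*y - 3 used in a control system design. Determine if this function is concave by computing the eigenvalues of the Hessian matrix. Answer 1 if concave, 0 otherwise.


The Hessian of f(x,y) = -2*x^2 + 6*x*y + 8*y^2 - 9*x - 1*y - 3 is:
H = [[-4, 6], [6, 16]]
Trace = -4 + 16 = 12
Determinant = -4*16 - (6)^2 = -100
Discriminant = (12)^2 - 4*-100 = 544.0
Eigenvalues: lambda_1 = -5.6619, lambda_2 = 17.6619
The function is not concave.

0


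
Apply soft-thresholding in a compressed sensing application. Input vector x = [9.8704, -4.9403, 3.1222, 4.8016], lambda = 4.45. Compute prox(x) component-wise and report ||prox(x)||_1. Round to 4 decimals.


Soft-thresholding with lambda = 4.45:
prox(9.8704) = sign(9.8704)*max(|9.8704| - 4.45, 0) = 5.4204
prox(-4.9403) = sign(-4.9403)*max(|-4.9403| - 4.45, 0) = -0.4903
prox(3.1222) = sign(3.1222)*max(|3.1222| - 4.45, 0) = 0.0
prox(4.8016) = sign(4.8016)*max(|4.8016| - 4.45, 0) = 0.3516
prox(x) = [5.4204, -0.4903, 0.0, 0.3516]
||prox(x)||_1 = 5.4204 + 0.4903 + 0.0 + 0.3516 = 6.2623


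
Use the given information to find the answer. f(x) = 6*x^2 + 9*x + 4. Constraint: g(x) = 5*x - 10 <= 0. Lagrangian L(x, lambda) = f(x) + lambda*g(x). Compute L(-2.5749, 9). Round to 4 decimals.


Step 1: Evaluate f(x).
f(-2.5749) = 6*(-2.5749)^2 + 9*(-2.5749) + 4 = 20.6066
Step 2: Evaluate g(x).
g(-2.5749) = 5*-2.5749 - 10 = -22.8745
Step 3: Compute Lagrangian.
L = 20.6066 + 9*-22.8745 = -185.2639


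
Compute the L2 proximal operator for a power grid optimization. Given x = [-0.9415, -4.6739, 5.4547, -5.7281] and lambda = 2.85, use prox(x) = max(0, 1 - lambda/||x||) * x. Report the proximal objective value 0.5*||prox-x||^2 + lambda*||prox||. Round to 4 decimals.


Step 1: Compute ||x||.
||x|| = 9.2356
Step 2: Compute scaling factor.
scale = max(0, 1 - 2.85/9.2356) = 0.6914
Step 3: prox(x) = [-0.651, -3.2316, 3.7714, -3.9605]
||prox(x)|| = 6.3856
Step 4: Proximal objective.
0.5*||prox-x||^2 = 4.0613
lambda*||prox|| = 18.199
Total = 22.2603


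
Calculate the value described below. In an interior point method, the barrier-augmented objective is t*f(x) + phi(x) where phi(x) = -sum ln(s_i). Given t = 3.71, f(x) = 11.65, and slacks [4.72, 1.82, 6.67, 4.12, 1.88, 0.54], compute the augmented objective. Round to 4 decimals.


Step 1: Compute log-barrier.
ln values: [1.5518, 0.5988, 1.8976, 1.4159, 0.6313, -0.6162]
phi = -(1.5518 + 0.5988 + 1.8976 + 1.4159 + 0.6313 - 0.6162) = -5.4792
Step 2: Compute augmented objective.
t*f(x) = 3.71*11.65 = 43.2215
Total = 43.2215 - 5.4792 = 37.7423


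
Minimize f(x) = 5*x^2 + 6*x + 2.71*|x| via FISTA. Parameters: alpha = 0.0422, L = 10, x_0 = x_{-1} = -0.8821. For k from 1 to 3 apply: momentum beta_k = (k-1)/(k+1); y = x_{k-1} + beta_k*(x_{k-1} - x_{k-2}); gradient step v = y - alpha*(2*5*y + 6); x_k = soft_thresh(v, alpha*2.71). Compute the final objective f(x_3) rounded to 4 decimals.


FISTA on f(x) = 5*x^2 + 6*x + 2.71*|x|
L = 10, alpha = 0.0422
Iteration 1: beta = 0.0, y = -0.8821 + 0.0*(-0.8821 + 0.8821) = -0.8821
  grad(y) = -2.821, v = y - alpha*grad = -0.7631
  prox(v) = soft_thresh(-0.7631, 0.1144) = -0.6487
Iteration 2: beta = 0.3333, y = -0.6487 + 0.3333*(-0.6487 + 0.8821) = -0.5709
  grad(y) = 0.2911, v = y - alpha*grad = -0.5832
  prox(v) = soft_thresh(-0.5832, 0.1144) = -0.4688
Iteration 3: beta = 0.5, y = -0.4688 + 0.5*(-0.4688 + 0.6487) = -0.3789
  grad(y) = 2.2113, v = y - alpha*grad = -0.4722
  prox(v) = soft_thresh(-0.4722, 0.1144) = -0.3578
f(x_3) = 5*(-0.3578)^2 + 6*(-0.3578) + 2.71*|-0.3578| = -0.5371
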